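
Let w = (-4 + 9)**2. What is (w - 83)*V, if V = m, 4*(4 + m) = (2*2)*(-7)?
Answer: 638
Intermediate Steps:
w = 25 (w = 5**2 = 25)
m = -11 (m = -4 + ((2*2)*(-7))/4 = -4 + (4*(-7))/4 = -4 + (1/4)*(-28) = -4 - 7 = -11)
V = -11
(w - 83)*V = (25 - 83)*(-11) = -58*(-11) = 638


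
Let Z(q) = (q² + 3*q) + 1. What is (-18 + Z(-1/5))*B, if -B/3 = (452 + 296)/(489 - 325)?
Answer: 246279/1025 ≈ 240.27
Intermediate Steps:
Z(q) = 1 + q² + 3*q
B = -561/41 (B = -3*(452 + 296)/(489 - 325) = -2244/164 = -3*187/41 = -561/41 ≈ -13.683)
(-18 + Z(-1/5))*B = (-18 + (1 + (-1/5)² + 3*(-1/5)))*(-561/41) = (-18 + (1 + (-1*⅕)² + 3*(-1*⅕)))*(-561/41) = (-18 + (1 + (-⅕)² + 3*(-⅕)))*(-561/41) = (-18 + (1 + 1/25 - ⅗))*(-561/41) = (-18 + 11/25)*(-561/41) = -439/25*(-561/41) = 246279/1025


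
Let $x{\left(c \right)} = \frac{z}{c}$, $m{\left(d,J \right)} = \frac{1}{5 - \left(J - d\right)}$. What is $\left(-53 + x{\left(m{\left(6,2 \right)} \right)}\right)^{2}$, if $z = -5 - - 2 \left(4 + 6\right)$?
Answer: $6724$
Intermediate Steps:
$m{\left(d,J \right)} = \frac{1}{5 + d - J}$
$z = 15$ ($z = -5 - \left(-2\right) 10 = -5 - -20 = -5 + 20 = 15$)
$x{\left(c \right)} = \frac{15}{c}$
$\left(-53 + x{\left(m{\left(6,2 \right)} \right)}\right)^{2} = \left(-53 + \frac{15}{\frac{1}{5 + 6 - 2}}\right)^{2} = \left(-53 + \frac{15}{\frac{1}{9}}\right)^{2} = \left(-53 + 15 \frac{1}{\frac{1}{9}}\right)^{2} = \left(-53 + 15 \cdot 9\right)^{2} = \left(-53 + 135\right)^{2} = 82^{2} = 6724$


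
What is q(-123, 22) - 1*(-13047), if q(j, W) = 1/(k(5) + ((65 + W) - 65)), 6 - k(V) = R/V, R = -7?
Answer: 1917914/147 ≈ 13047.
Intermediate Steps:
k(V) = 6 + 7/V (k(V) = 6 - (-7)/V = 6 + 7/V)
q(j, W) = 1/(37/5 + W) (q(j, W) = 1/((6 + 7/5) + ((65 + W) - 65)) = 1/((6 + 7*(⅕)) + W) = 1/((6 + 7/5) + W) = 1/(37/5 + W))
q(-123, 22) - 1*(-13047) = 5/(37 + 5*22) - 1*(-13047) = 5/(37 + 110) + 13047 = 5/147 + 13047 = 1917914/147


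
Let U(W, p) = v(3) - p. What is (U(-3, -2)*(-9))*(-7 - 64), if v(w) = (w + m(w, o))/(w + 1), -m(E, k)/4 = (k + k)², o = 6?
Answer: -361035/4 ≈ -90259.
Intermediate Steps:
m(E, k) = -16*k² (m(E, k) = -4*(k + k)² = -4*4*k² = -16*k²)
v(w) = (-576 + w)/(1 + w) (v(w) = (w - 16*6²)/(w + 1) = (w - 16*36)/(1 + w) = (w - 576)/(1 + w) = (-576 + w)/(1 + w))
U(W, p) = -573/4 - p (U(W, p) = (-576 + 3)/(1 + 3) - p = -573/4 - p)
(U(-3, -2)*(-9))*(-7 - 64) = ((-573/4 - 1*(-2))*(-9))*(-7 - 64) = ((-573/4 + 2)*(-9))*(-71) = -565/4*(-9)*(-71) = (5085/4)*(-71) = -361035/4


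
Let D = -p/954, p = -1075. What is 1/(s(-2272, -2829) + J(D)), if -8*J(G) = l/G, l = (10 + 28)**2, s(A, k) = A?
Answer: -1075/2614597 ≈ -0.00041115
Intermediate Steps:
l = 1444 (l = 38**2 = 1444)
D = 1075/954 (D = -(-1075)/954 = -1*(-1075/954) = 1075/954 ≈ 1.1268)
J(G) = -361/(2*G)
1/(s(-2272, -2829) + J(D)) = 1/(-2272 - 361/(2*1075/954)) = 1/(-2272 - 361/2*954/1075) = 1/(-2272 - 172197/1075) = 1/(-2614597/1075) = -1075/2614597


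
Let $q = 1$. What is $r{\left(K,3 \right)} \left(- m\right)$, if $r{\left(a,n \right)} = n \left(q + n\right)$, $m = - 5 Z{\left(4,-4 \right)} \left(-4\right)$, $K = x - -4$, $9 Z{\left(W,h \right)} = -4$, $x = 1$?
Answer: $\frac{320}{3} \approx 106.67$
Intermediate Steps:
$Z{\left(W,h \right)} = - \frac{4}{9}$ ($Z{\left(W,h \right)} = \frac{1}{9} \left(-4\right) = - \frac{4}{9}$)
$K = 5$ ($K = 1 - -4 = 1 + 4 = 5$)
$m = - \frac{80}{9}$ ($m = \left(-5\right) \left(- \frac{4}{9}\right) \left(-4\right) = \frac{20}{9} \left(-4\right) = - \frac{80}{9} \approx -8.8889$)
$r{\left(a,n \right)} = n \left(1 + n\right)$
$r{\left(K,3 \right)} \left(- m\right) = 3 \left(1 + 3\right) \left(\left(-1\right) \left(- \frac{80}{9}\right)\right) = 3 \cdot 4 \cdot \frac{80}{9} = 12 \cdot \frac{80}{9} = \frac{320}{3}$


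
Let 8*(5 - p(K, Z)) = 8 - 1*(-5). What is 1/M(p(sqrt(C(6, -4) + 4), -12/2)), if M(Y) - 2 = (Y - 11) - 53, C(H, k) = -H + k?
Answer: -8/469 ≈ -0.017058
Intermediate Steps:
C(H, k) = k - H
p(K, Z) = 27/8 (p(K, Z) = 5 - (8 - 1*(-5))/8 = 5 - (8 + 5)/8 = 5 - 1/8*13 = 5 - 13/8 = 27/8)
M(Y) = -62 + Y (M(Y) = 2 + ((Y - 11) - 53) = 2 + ((-11 + Y) - 53) = 2 + (-64 + Y) = -62 + Y)
1/M(p(sqrt(C(6, -4) + 4), -12/2)) = 1/(-62 + 27/8) = 1/(-469/8) = -8/469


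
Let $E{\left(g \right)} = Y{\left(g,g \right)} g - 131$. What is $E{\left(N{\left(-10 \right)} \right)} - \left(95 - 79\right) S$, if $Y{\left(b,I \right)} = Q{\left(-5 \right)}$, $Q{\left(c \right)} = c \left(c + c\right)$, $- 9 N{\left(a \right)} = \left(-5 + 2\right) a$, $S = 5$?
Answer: $- \frac{1133}{3} \approx -377.67$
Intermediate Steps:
$N{\left(a \right)} = \frac{a}{3}$ ($N{\left(a \right)} = - \frac{\left(-5 + 2\right) a}{9} = - \frac{\left(-3\right) a}{9} = \frac{a}{3}$)
$Q{\left(c \right)} = 2 c^{2}$ ($Q{\left(c \right)} = c 2 c = 2 c^{2}$)
$Y{\left(b,I \right)} = 50$ ($Y{\left(b,I \right)} = 2 \left(-5\right)^{2} = 2 \cdot 25 = 50$)
$E{\left(g \right)} = -131 + 50 g$ ($E{\left(g \right)} = 50 g - 131 = -131 + 50 g$)
$E{\left(N{\left(-10 \right)} \right)} - \left(95 - 79\right) S = \left(-131 + 50 \cdot \frac{1}{3} \left(-10\right)\right) - \left(95 - 79\right) 5 = \left(-131 + 50 \left(- \frac{10}{3}\right)\right) - 16 \cdot 5 = \left(-131 - \frac{500}{3}\right) - 80 = - \frac{893}{3} - 80 = - \frac{1133}{3}$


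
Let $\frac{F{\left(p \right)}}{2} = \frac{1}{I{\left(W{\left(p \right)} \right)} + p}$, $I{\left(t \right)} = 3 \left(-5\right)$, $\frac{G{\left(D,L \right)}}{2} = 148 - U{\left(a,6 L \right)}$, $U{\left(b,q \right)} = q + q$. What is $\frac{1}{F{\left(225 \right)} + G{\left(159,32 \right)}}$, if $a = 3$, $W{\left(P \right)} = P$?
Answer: $- \frac{105}{49559} \approx -0.0021187$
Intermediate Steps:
$U{\left(b,q \right)} = 2 q$
$G{\left(D,L \right)} = 296 - 24 L$ ($G{\left(D,L \right)} = 2 \left(148 - 2 \cdot 6 L\right) = 2 \left(148 - 12 L\right) = 296 - 24 L$)
$I{\left(t \right)} = -15$
$F{\left(p \right)} = \frac{2}{-15 + p}$
$\frac{1}{F{\left(225 \right)} + G{\left(159,32 \right)}} = \frac{1}{\frac{2}{-15 + 225} + \left(296 - 768\right)} = \frac{1}{\frac{2}{210} + \left(296 - 768\right)} = \frac{1}{2 \cdot \frac{1}{210} - 472} = \frac{1}{\frac{1}{105} - 472} = \frac{1}{- \frac{49559}{105}} = - \frac{105}{49559}$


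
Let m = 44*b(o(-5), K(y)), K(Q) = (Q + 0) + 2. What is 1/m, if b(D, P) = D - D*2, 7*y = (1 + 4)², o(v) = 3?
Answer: -1/132 ≈ -0.0075758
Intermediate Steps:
y = 25/7 (y = (1 + 4)²/7 = (⅐)*5² = (⅐)*25 = 25/7 ≈ 3.5714)
K(Q) = 2 + Q (K(Q) = Q + 2 = 2 + Q)
b(D, P) = -D (b(D, P) = D - 2*D = -D)
m = -132 (m = 44*(-1*3) = 44*(-3) = -132)
1/m = 1/(-132) = -1/132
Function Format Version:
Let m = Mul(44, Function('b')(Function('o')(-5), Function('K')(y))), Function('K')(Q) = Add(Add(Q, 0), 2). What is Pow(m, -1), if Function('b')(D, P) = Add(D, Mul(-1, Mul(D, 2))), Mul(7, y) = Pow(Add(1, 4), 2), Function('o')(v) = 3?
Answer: Rational(-1, 132) ≈ -0.0075758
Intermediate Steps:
y = Rational(25, 7) (y = Mul(Rational(1, 7), Pow(Add(1, 4), 2)) = Mul(Rational(1, 7), Pow(5, 2)) = Mul(Rational(1, 7), 25) = Rational(25, 7) ≈ 3.5714)
Function('K')(Q) = Add(2, Q) (Function('K')(Q) = Add(Q, 2) = Add(2, Q))
Function('b')(D, P) = Mul(-1, D) (Function('b')(D, P) = Add(D, Mul(-1, Mul(2, D))) = Add(D, Mul(-2, D)) = Mul(-1, D))
m = -132 (m = Mul(44, Mul(-1, 3)) = Mul(44, -3) = -132)
Pow(m, -1) = Pow(-132, -1) = Rational(-1, 132)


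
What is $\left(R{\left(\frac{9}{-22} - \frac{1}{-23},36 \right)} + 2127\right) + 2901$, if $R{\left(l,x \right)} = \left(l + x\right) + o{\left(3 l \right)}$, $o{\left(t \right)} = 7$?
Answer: $\frac{2565741}{506} \approx 5070.6$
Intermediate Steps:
$R{\left(l,x \right)} = 7 + l + x$ ($R{\left(l,x \right)} = \left(l + x\right) + 7 = 7 + l + x$)
$\left(R{\left(\frac{9}{-22} - \frac{1}{-23},36 \right)} + 2127\right) + 2901 = \left(\left(7 + \left(\frac{9}{-22} - \frac{1}{-23}\right) + 36\right) + 2127\right) + 2901 = \left(\left(7 + \left(9 \left(- \frac{1}{22}\right) - - \frac{1}{23}\right) + 36\right) + 2127\right) + 2901 = \left(\left(7 + \left(- \frac{9}{22} + \frac{1}{23}\right) + 36\right) + 2127\right) + 2901 = \left(\left(7 - \frac{185}{506} + 36\right) + 2127\right) + 2901 = \left(\frac{21573}{506} + 2127\right) + 2901 = \frac{1097835}{506} + 2901 = \frac{2565741}{506}$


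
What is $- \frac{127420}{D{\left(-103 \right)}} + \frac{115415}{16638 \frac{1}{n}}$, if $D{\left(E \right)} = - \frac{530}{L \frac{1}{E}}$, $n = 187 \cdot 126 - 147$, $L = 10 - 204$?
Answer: $\frac{4931253459033}{30275614} \approx 1.6288 \cdot 10^{5}$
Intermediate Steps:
$L = -194$ ($L = 10 - 204 = -194$)
$n = 23415$ ($n = 23562 - 147 = 23415$)
$D{\left(E \right)} = \frac{265 E}{97}$ ($D{\left(E \right)} = - \frac{530}{\left(-194\right) \frac{1}{E}} = - 530 \left(- \frac{E}{194}\right) = \frac{265 E}{97}$)
$- \frac{127420}{D{\left(-103 \right)}} + \frac{115415}{16638 \frac{1}{n}} = - \frac{127420}{\frac{265}{97} \left(-103\right)} + \frac{115415}{16638 \cdot \frac{1}{23415}} = - \frac{127420}{- \frac{27295}{97}} + \frac{115415}{16638 \cdot \frac{1}{23415}} = \left(-127420\right) \left(- \frac{97}{27295}\right) + \frac{115415}{\frac{5546}{7805}} = \frac{2471948}{5459} + 115415 \cdot \frac{7805}{5546} = \frac{2471948}{5459} + \frac{900814075}{5546} = \frac{4931253459033}{30275614}$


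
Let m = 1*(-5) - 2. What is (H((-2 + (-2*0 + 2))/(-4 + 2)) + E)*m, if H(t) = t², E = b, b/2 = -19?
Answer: 266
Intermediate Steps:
b = -38 (b = 2*(-19) = -38)
E = -38
m = -7 (m = -5 - 2 = -7)
(H((-2 + (-2*0 + 2))/(-4 + 2)) + E)*m = (((-2 + (-2*0 + 2))/(-4 + 2))² - 38)*(-7) = (((-2 + (0 + 2))/(-2))² - 38)*(-7) = (((-2 + 2)*(-½))² - 38)*(-7) = ((0*(-½))² - 38)*(-7) = (0² - 38)*(-7) = (0 - 38)*(-7) = -38*(-7) = 266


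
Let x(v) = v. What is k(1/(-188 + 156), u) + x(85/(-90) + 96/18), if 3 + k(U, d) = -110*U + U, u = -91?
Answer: 1381/288 ≈ 4.7951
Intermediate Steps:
k(U, d) = -3 - 109*U (k(U, d) = -3 + (-110*U + U) = -3 - 109*U)
k(1/(-188 + 156), u) + x(85/(-90) + 96/18) = (-3 - 109/(-188 + 156)) + (85/(-90) + 96/18) = (-3 - 109/(-32)) + (85*(-1/90) + 96*(1/18)) = (-3 - 109*(-1/32)) + (-17/18 + 16/3) = (-3 + 109/32) + 79/18 = 13/32 + 79/18 = 1381/288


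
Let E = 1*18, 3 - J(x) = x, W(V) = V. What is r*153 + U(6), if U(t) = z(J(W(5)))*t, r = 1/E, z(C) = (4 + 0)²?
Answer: 209/2 ≈ 104.50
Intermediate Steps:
J(x) = 3 - x
E = 18
z(C) = 16 (z(C) = 4² = 16)
r = 1/18 ≈ 0.055556
U(t) = 16*t
r*153 + U(6) = (1/18)*153 + 16*6 = 17/2 + 96 = 209/2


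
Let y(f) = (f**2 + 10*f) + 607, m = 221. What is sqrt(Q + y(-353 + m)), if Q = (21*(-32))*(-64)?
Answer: sqrt(59719) ≈ 244.37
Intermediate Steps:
Q = 43008 (Q = -672*(-64) = 43008)
y(f) = 607 + f**2 + 10*f
sqrt(Q + y(-353 + m)) = sqrt(43008 + (607 + (-353 + 221)**2 + 10*(-353 + 221))) = sqrt(43008 + (607 + (-132)**2 + 10*(-132))) = sqrt(43008 + (607 + 17424 - 1320)) = sqrt(43008 + 16711) = sqrt(59719)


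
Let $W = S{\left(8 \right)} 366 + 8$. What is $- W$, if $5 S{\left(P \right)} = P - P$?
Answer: $-8$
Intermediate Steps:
$S{\left(P \right)} = 0$ ($S{\left(P \right)} = \frac{P - P}{5} = \frac{1}{5} \cdot 0 = 0$)
$W = 8$ ($W = 0 \cdot 366 + 8 = 0 + 8 = 8$)
$- W = \left(-1\right) 8 = -8$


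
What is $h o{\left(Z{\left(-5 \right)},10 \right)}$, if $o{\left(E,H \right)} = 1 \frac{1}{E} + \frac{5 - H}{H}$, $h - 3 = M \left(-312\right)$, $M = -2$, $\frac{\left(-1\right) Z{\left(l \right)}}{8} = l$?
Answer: $- \frac{11913}{40} \approx -297.83$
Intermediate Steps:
$Z{\left(l \right)} = - 8 l$
$h = 627$ ($h = 3 - -624 = 3 + 624 = 627$)
$o{\left(E,H \right)} = \frac{1}{E} + \frac{5 - H}{H}$
$h o{\left(Z{\left(-5 \right)},10 \right)} = 627 \left(-1 + \frac{1}{\left(-8\right) \left(-5\right)} + \frac{5}{10}\right) = 627 \left(-1 + \frac{1}{40} + 5 \cdot \frac{1}{10}\right) = 627 \left(-1 + \frac{1}{40} + \frac{1}{2}\right) = 627 \left(- \frac{19}{40}\right) = - \frac{11913}{40}$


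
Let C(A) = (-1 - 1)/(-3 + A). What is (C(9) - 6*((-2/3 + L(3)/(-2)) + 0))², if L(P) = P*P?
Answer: 8464/9 ≈ 940.44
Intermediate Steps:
L(P) = P²
C(A) = -2/(-3 + A)
(C(9) - 6*((-2/3 + L(3)/(-2)) + 0))² = (-2/(-3 + 9) - 6*((-2/3 + 3²/(-2)) + 0))² = (-2/6 - 6*((-2*⅓ + 9*(-½)) + 0))² = (-2*⅙ - 6*((-⅔ - 9/2) + 0))² = (-⅓ - 6*(-31/6 + 0))² = (-⅓ - 6*(-31/6))² = (-⅓ + 31)² = (92/3)² = 8464/9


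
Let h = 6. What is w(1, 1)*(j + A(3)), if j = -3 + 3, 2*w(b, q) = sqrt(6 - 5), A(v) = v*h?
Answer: 9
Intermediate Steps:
A(v) = 6*v (A(v) = v*6 = 6*v)
w(b, q) = 1/2 (w(b, q) = sqrt(6 - 5)/2 = sqrt(1)/2 = (1/2)*1 = 1/2)
j = 0
w(1, 1)*(j + A(3)) = (0 + 6*3)/2 = (0 + 18)/2 = (1/2)*18 = 9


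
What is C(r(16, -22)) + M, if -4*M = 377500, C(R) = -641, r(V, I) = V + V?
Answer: -95016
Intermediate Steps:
r(V, I) = 2*V
M = -94375 (M = -1/4*377500 = -94375)
C(r(16, -22)) + M = -641 - 94375 = -95016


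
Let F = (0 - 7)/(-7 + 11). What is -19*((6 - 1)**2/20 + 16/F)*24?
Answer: 25194/7 ≈ 3599.1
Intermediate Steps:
F = -7/4 ≈ -1.7500
-19*((6 - 1)**2/20 + 16/F)*24 = -19*((6 - 1)**2/20 + 16/(-7/4))*24 = -19*(5**2*(1/20) + 16*(-4/7))*24 = -19*(25*(1/20) - 64/7)*24 = -19*(5/4 - 64/7)*24 = -19*(-221/28)*24 = (4199/28)*24 = 25194/7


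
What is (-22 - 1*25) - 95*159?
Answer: -15152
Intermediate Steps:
(-22 - 1*25) - 95*159 = (-22 - 25) - 15105 = -47 - 15105 = -15152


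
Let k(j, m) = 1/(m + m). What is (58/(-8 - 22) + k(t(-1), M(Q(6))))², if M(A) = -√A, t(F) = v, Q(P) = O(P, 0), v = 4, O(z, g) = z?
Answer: 6803/1800 + 29*√6/90 ≈ 4.5687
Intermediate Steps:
Q(P) = P
t(F) = 4
k(j, m) = 1/(2*m)
(58/(-8 - 22) + k(t(-1), M(Q(6))))² = (58/(-8 - 22) + 1/(2*((-√6))))² = (58/(-30) + (-√6/6)/2)² = (58*(-1/30) - √6/12)² = (-29/15 - √6/12)²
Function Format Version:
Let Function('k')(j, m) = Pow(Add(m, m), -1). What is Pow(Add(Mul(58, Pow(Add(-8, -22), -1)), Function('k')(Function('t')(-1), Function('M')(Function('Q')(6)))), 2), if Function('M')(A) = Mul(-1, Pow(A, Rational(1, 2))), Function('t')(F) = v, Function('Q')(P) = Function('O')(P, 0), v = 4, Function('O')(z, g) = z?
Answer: Add(Rational(6803, 1800), Mul(Rational(29, 90), Pow(6, Rational(1, 2)))) ≈ 4.5687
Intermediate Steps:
Function('Q')(P) = P
Function('t')(F) = 4
Function('k')(j, m) = Mul(Rational(1, 2), Pow(m, -1)) (Function('k')(j, m) = Pow(Mul(2, m), -1) = Mul(Rational(1, 2), Pow(m, -1)))
Pow(Add(Mul(58, Pow(Add(-8, -22), -1)), Function('k')(Function('t')(-1), Function('M')(Function('Q')(6)))), 2) = Pow(Add(Mul(58, Pow(Add(-8, -22), -1)), Mul(Rational(1, 2), Pow(Mul(-1, Pow(6, Rational(1, 2))), -1))), 2) = Pow(Add(Mul(58, Pow(-30, -1)), Mul(Rational(1, 2), Mul(Rational(-1, 6), Pow(6, Rational(1, 2))))), 2) = Pow(Add(Mul(58, Rational(-1, 30)), Mul(Rational(-1, 12), Pow(6, Rational(1, 2)))), 2) = Pow(Add(Rational(-29, 15), Mul(Rational(-1, 12), Pow(6, Rational(1, 2)))), 2)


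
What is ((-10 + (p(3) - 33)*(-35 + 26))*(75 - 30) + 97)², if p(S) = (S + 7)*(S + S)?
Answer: 127418944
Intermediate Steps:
p(S) = 2*S*(7 + S) (p(S) = (7 + S)*(2*S) = 2*S*(7 + S))
((-10 + (p(3) - 33)*(-35 + 26))*(75 - 30) + 97)² = ((-10 + (2*3*(7 + 3) - 33)*(-35 + 26))*(75 - 30) + 97)² = ((-10 + (2*3*10 - 33)*(-9))*45 + 97)² = ((-10 + (60 - 33)*(-9))*45 + 97)² = ((-10 + 27*(-9))*45 + 97)² = ((-10 - 243)*45 + 97)² = (-253*45 + 97)² = (-11385 + 97)² = (-11288)² = 127418944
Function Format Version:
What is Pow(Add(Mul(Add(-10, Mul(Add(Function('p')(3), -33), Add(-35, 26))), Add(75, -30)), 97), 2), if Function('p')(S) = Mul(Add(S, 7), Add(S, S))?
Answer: 127418944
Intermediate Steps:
Function('p')(S) = Mul(2, S, Add(7, S)) (Function('p')(S) = Mul(Add(7, S), Mul(2, S)) = Mul(2, S, Add(7, S)))
Pow(Add(Mul(Add(-10, Mul(Add(Function('p')(3), -33), Add(-35, 26))), Add(75, -30)), 97), 2) = Pow(Add(Mul(Add(-10, Mul(Add(Mul(2, 3, Add(7, 3)), -33), Add(-35, 26))), Add(75, -30)), 97), 2) = Pow(Add(Mul(Add(-10, Mul(Add(Mul(2, 3, 10), -33), -9)), 45), 97), 2) = Pow(Add(Mul(Add(-10, Mul(Add(60, -33), -9)), 45), 97), 2) = Pow(Add(Mul(Add(-10, Mul(27, -9)), 45), 97), 2) = Pow(Add(Mul(Add(-10, -243), 45), 97), 2) = Pow(Add(Mul(-253, 45), 97), 2) = Pow(Add(-11385, 97), 2) = Pow(-11288, 2) = 127418944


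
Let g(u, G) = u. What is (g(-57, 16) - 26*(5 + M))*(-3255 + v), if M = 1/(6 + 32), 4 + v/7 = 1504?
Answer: -25835670/19 ≈ -1.3598e+6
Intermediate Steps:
v = 10500 (v = -28 + 7*1504 = -28 + 10528 = 10500)
M = 1/38 ≈ 0.026316
(g(-57, 16) - 26*(5 + M))*(-3255 + v) = (-57 - 26*(5 + 1/38))*(-3255 + 10500) = (-57 - 26*191/38)*7245 = (-57 - 2483/19)*7245 = -3566/19*7245 = -25835670/19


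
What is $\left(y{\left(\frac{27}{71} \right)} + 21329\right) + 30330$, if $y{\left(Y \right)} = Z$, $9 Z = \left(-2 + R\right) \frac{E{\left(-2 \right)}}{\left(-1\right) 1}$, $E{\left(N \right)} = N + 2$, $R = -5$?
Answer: $51659$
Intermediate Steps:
$E{\left(N \right)} = 2 + N$
$Z = 0$ ($Z = \frac{\left(-2 - 5\right) \frac{2 - 2}{\left(-1\right) 1}}{9} = \frac{\left(-7\right) \frac{0}{-1}}{9} = \frac{\left(-7\right) 0 \left(-1\right)}{9} = \frac{\left(-7\right) 0}{9} = \frac{1}{9} \cdot 0 = 0$)
$y{\left(Y \right)} = 0$
$\left(y{\left(\frac{27}{71} \right)} + 21329\right) + 30330 = \left(0 + 21329\right) + 30330 = 21329 + 30330 = 51659$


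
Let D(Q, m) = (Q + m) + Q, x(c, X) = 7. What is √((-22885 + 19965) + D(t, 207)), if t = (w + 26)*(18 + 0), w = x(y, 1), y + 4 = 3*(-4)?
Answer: 5*I*√61 ≈ 39.051*I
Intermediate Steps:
y = -16 (y = -4 + 3*(-4) = -4 - 12 = -16)
w = 7
t = 594 (t = (7 + 26)*(18 + 0) = 33*18 = 594)
D(Q, m) = m + 2*Q
√((-22885 + 19965) + D(t, 207)) = √((-22885 + 19965) + (207 + 2*594)) = √(-2920 + (207 + 1188)) = √(-2920 + 1395) = √(-1525) = 5*I*√61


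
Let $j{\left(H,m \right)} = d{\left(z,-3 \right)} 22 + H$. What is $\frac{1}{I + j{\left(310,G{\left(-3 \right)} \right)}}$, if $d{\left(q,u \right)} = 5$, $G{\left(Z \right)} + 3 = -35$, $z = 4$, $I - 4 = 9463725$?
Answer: $\frac{1}{9464149} \approx 1.0566 \cdot 10^{-7}$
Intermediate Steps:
$I = 9463729$ ($I = 4 + 9463725 = 9463729$)
$G{\left(Z \right)} = -38$ ($G{\left(Z \right)} = -3 - 35 = -38$)
$j{\left(H,m \right)} = 110 + H$ ($j{\left(H,m \right)} = 5 \cdot 22 + H = 110 + H$)
$\frac{1}{I + j{\left(310,G{\left(-3 \right)} \right)}} = \frac{1}{9463729 + \left(110 + 310\right)} = \frac{1}{9463729 + 420} = \frac{1}{9464149}$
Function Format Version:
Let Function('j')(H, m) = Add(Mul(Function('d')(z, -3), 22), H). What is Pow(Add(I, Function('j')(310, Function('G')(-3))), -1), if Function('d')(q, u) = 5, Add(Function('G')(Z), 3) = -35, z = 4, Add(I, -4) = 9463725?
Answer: Rational(1, 9464149) ≈ 1.0566e-7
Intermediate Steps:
I = 9463729 (I = Add(4, 9463725) = 9463729)
Function('G')(Z) = -38 (Function('G')(Z) = Add(-3, -35) = -38)
Function('j')(H, m) = Add(110, H) (Function('j')(H, m) = Add(Mul(5, 22), H) = Add(110, H))
Pow(Add(I, Function('j')(310, Function('G')(-3))), -1) = Pow(Add(9463729, Add(110, 310)), -1) = Pow(Add(9463729, 420), -1) = Pow(9464149, -1) = Rational(1, 9464149)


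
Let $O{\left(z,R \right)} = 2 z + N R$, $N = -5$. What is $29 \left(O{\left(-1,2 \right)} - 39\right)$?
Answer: $-1479$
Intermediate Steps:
$O{\left(z,R \right)} = - 5 R + 2 z$ ($O{\left(z,R \right)} = 2 z - 5 R = - 5 R + 2 z$)
$29 \left(O{\left(-1,2 \right)} - 39\right) = 29 \left(\left(\left(-5\right) 2 + 2 \left(-1\right)\right) - 39\right) = 29 \left(\left(-10 - 2\right) - 39\right) = 29 \left(-12 - 39\right) = 29 \left(-51\right) = -1479$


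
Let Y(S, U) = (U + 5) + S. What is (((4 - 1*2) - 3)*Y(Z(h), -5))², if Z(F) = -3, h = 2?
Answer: 9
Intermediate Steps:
Y(S, U) = 5 + S + U (Y(S, U) = (5 + U) + S = 5 + S + U)
(((4 - 1*2) - 3)*Y(Z(h), -5))² = (((4 - 1*2) - 3)*(5 - 3 - 5))² = (((4 - 2) - 3)*(-3))² = ((2 - 3)*(-3))² = (-1*(-3))² = 3² = 9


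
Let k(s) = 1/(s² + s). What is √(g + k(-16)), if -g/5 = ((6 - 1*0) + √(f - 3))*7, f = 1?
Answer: √(-755985 - 126000*I*√2)/60 ≈ 1.6963 - 14.59*I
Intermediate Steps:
g = -210 - 35*I*√2 (g = -5*((6 - 1*0) + √(1 - 3))*7 = -5*((6 + 0) + √(-2))*7 = -5*(6 + I*√2)*7 = -5*(42 + 7*I*√2) = -210 - 35*I*√2 ≈ -210.0 - 49.497*I)
k(s) = 1/(s + s²)
√(g + k(-16)) = √((-210 - 35*I*√2) + 1/((-16)*(1 - 16))) = √((-210 - 35*I*√2) - 1/16/(-15)) = √((-210 - 35*I*√2) - 1/16*(-1/15)) = √((-210 - 35*I*√2) + 1/240) = √(-50399/240 - 35*I*√2)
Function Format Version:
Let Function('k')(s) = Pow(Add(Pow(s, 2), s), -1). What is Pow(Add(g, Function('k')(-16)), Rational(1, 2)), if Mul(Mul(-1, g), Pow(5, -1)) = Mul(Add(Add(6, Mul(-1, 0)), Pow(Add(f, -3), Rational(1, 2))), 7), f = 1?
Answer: Mul(Rational(1, 60), Pow(Add(-755985, Mul(-126000, I, Pow(2, Rational(1, 2)))), Rational(1, 2))) ≈ Add(1.6963, Mul(-14.590, I))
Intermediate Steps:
g = Add(-210, Mul(-35, I, Pow(2, Rational(1, 2)))) (g = Mul(-5, Mul(Add(Add(6, Mul(-1, 0)), Pow(Add(1, -3), Rational(1, 2))), 7)) = Mul(-5, Mul(Add(Add(6, 0), Pow(-2, Rational(1, 2))), 7)) = Mul(-5, Mul(Add(6, Mul(I, Pow(2, Rational(1, 2)))), 7)) = Mul(-5, Add(42, Mul(7, I, Pow(2, Rational(1, 2))))) = Add(-210, Mul(-35, I, Pow(2, Rational(1, 2)))) ≈ Add(-210.00, Mul(-49.497, I)))
Function('k')(s) = Pow(Add(s, Pow(s, 2)), -1)
Pow(Add(g, Function('k')(-16)), Rational(1, 2)) = Pow(Add(Add(-210, Mul(-35, I, Pow(2, Rational(1, 2)))), Mul(Pow(-16, -1), Pow(Add(1, -16), -1))), Rational(1, 2)) = Pow(Add(Add(-210, Mul(-35, I, Pow(2, Rational(1, 2)))), Mul(Rational(-1, 16), Pow(-15, -1))), Rational(1, 2)) = Pow(Add(Add(-210, Mul(-35, I, Pow(2, Rational(1, 2)))), Mul(Rational(-1, 16), Rational(-1, 15))), Rational(1, 2)) = Pow(Add(Add(-210, Mul(-35, I, Pow(2, Rational(1, 2)))), Rational(1, 240)), Rational(1, 2)) = Pow(Add(Rational(-50399, 240), Mul(-35, I, Pow(2, Rational(1, 2)))), Rational(1, 2))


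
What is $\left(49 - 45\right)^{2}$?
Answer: $16$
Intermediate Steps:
$\left(49 - 45\right)^{2} = 4^{2} = 16$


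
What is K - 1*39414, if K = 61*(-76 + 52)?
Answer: -40878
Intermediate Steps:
K = -1464 (K = 61*(-24) = -1464)
K - 1*39414 = -1464 - 1*39414 = -1464 - 39414 = -40878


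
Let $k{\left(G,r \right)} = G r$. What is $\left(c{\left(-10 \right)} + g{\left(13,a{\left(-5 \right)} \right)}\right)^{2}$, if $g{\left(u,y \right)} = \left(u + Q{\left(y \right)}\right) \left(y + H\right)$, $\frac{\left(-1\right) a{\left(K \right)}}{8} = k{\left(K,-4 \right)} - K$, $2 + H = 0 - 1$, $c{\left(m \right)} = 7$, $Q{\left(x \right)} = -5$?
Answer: $2614689$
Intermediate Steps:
$H = -3$ ($H = -2 + \left(0 - 1\right) = -2 - 1 = -3$)
$a{\left(K \right)} = 40 K$ ($a{\left(K \right)} = - 8 \left(K \left(-4\right) - K\right) = - 8 \left(- 4 K - K\right) = - 8 \left(- 5 K\right) = 40 K$)
$g{\left(u,y \right)} = \left(-5 + u\right) \left(-3 + y\right)$ ($g{\left(u,y \right)} = \left(u - 5\right) \left(y - 3\right) = \left(-5 + u\right) \left(-3 + y\right)$)
$\left(c{\left(-10 \right)} + g{\left(13,a{\left(-5 \right)} \right)}\right)^{2} = \left(7 + \left(15 - 5 \cdot 40 \left(-5\right) - 39 + 13 \cdot 40 \left(-5\right)\right)\right)^{2} = \left(7 + \left(15 - -1000 - 39 + 13 \left(-200\right)\right)\right)^{2} = \left(7 + \left(15 + 1000 - 39 - 2600\right)\right)^{2} = \left(7 - 1624\right)^{2} = \left(-1617\right)^{2} = 2614689$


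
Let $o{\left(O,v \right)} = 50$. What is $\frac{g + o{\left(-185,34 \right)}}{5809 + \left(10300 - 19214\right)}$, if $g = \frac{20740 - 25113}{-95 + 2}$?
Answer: $- \frac{9023}{288765} \approx -0.031247$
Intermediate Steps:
$g = \frac{4373}{93}$ ($g = - \frac{4373}{-93} = \left(-4373\right) \left(- \frac{1}{93}\right) = \frac{4373}{93} \approx 47.021$)
$\frac{g + o{\left(-185,34 \right)}}{5809 + \left(10300 - 19214\right)} = \frac{\frac{4373}{93} + 50}{5809 + \left(10300 - 19214\right)} = \frac{9023}{93 \left(5809 + \left(10300 - 19214\right)\right)} = \frac{9023}{93 \left(5809 - 8914\right)} = \frac{9023}{93 \left(-3105\right)} = \frac{9023}{93} \left(- \frac{1}{3105}\right) = - \frac{9023}{288765}$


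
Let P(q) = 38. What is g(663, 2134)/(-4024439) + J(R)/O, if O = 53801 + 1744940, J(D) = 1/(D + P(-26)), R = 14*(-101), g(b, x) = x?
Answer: -5281798316983/9960758641467424 ≈ -0.00053026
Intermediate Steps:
R = -1414
J(D) = 1/(38 + D) (J(D) = 1/(D + 38) = 1/(38 + D))
O = 1798741
g(663, 2134)/(-4024439) + J(R)/O = 2134/(-4024439) + 1/((38 - 1414)*1798741) = 2134*(-1/4024439) + (1/1798741)/(-1376) = -2134/4024439 - 1/1376*1/1798741 = -2134/4024439 - 1/2475067616 = -5281798316983/9960758641467424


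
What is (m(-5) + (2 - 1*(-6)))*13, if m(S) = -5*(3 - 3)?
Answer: 104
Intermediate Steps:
m(S) = 0 (m(S) = -5*0 = 0)
(m(-5) + (2 - 1*(-6)))*13 = (0 + (2 - 1*(-6)))*13 = (0 + (2 + 6))*13 = (0 + 8)*13 = 8*13 = 104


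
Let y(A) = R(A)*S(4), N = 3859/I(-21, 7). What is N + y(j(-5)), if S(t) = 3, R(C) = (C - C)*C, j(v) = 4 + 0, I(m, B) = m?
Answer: -3859/21 ≈ -183.76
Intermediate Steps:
j(v) = 4
R(C) = 0 (R(C) = 0*C = 0)
N = -3859/21 (N = 3859/(-21) = 3859*(-1/21) = -3859/21 ≈ -183.76)
y(A) = 0 (y(A) = 0*3 = 0)
N + y(j(-5)) = -3859/21 + 0 = -3859/21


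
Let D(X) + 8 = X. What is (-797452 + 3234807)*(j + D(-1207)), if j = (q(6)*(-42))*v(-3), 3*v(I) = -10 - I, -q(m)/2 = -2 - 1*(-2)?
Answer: -2961386325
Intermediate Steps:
q(m) = 0 (q(m) = -2*(-2 - 1*(-2)) = -2*(-2 + 2) = -2*0 = 0)
D(X) = -8 + X
v(I) = -10/3 - I/3 (v(I) = (-10 - I)/3 = -10/3 - I/3)
j = 0 (j = (0*(-42))*(-10/3 - ⅓*(-3)) = 0*(-10/3 + 1) = 0*(-7/3) = 0)
(-797452 + 3234807)*(j + D(-1207)) = (-797452 + 3234807)*(0 + (-8 - 1207)) = 2437355*(0 - 1215) = 2437355*(-1215) = -2961386325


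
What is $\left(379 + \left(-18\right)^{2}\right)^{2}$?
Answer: $494209$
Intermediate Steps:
$\left(379 + \left(-18\right)^{2}\right)^{2} = \left(379 + 324\right)^{2} = 703^{2} = 494209$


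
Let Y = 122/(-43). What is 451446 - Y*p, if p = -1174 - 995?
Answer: 19147560/43 ≈ 4.4529e+5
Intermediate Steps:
Y = -122/43 (Y = 122*(-1/43) = -122/43 ≈ -2.8372)
p = -2169
451446 - Y*p = 451446 - (-122)*(-2169)/43 = 451446 - 1*264618/43 = 451446 - 264618/43 = 19147560/43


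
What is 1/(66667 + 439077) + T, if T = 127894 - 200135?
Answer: -36535452303/505744 ≈ -72241.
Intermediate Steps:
T = -72241
1/(66667 + 439077) + T = 1/(66667 + 439077) - 72241 = 1/505744 - 72241 = -36535452303/505744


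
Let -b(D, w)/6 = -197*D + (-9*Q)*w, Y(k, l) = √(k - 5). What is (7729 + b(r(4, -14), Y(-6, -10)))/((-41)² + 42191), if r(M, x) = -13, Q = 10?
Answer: -7637/43872 + 45*I*√11/3656 ≈ -0.17407 + 0.040823*I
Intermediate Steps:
Y(k, l) = √(-5 + k)
b(D, w) = 540*w + 1182*D (b(D, w) = -6*(-197*D + (-9*10)*w) = -6*(-197*D - 90*w) = 540*w + 1182*D)
(7729 + b(r(4, -14), Y(-6, -10)))/((-41)² + 42191) = (7729 + (540*√(-5 - 6) + 1182*(-13)))/((-41)² + 42191) = (7729 + (540*√(-11) - 15366))/(1681 + 42191) = (7729 + (540*(I*√11) - 15366))/43872 = (7729 + (540*I*√11 - 15366))*(1/43872) = (7729 + (-15366 + 540*I*√11))*(1/43872) = (-7637 + 540*I*√11)*(1/43872) = -7637/43872 + 45*I*√11/3656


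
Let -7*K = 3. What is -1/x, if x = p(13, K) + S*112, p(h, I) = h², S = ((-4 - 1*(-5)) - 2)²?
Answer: -1/281 ≈ -0.0035587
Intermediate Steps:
K = -3/7 (K = -⅐*3 = -3/7 ≈ -0.42857)
S = 1 (S = ((-4 + 5) - 2)² = (1 - 2)² = (-1)² = 1)
x = 281 (x = 13² + 1*112 = 169 + 112 = 281)
-1/x = -1/281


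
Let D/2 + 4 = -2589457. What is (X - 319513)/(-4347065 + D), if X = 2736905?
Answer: -2417392/9525987 ≈ -0.25377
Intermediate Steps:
D = -5178922 (D = -8 + 2*(-2589457) = -8 - 5178914 = -5178922)
(X - 319513)/(-4347065 + D) = (2736905 - 319513)/(-4347065 - 5178922) = 2417392/(-9525987) = 2417392*(-1/9525987) = -2417392/9525987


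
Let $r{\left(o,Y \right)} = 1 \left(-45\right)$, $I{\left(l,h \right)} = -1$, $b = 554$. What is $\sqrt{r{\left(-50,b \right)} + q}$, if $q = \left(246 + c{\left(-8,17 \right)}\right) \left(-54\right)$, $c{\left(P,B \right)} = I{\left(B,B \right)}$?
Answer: $15 i \sqrt{59} \approx 115.22 i$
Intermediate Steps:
$r{\left(o,Y \right)} = -45$
$c{\left(P,B \right)} = -1$
$q = -13230$ ($q = \left(246 - 1\right) \left(-54\right) = 245 \left(-54\right) = -13230$)
$\sqrt{r{\left(-50,b \right)} + q} = \sqrt{-45 - 13230} = \sqrt{-13275} = 15 i \sqrt{59}$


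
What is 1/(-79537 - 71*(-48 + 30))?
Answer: -1/78259 ≈ -1.2778e-5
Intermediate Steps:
1/(-79537 - 71*(-48 + 30)) = 1/(-79537 - 71*(-18)) = 1/(-79537 + 1278) = 1/(-78259) = -1/78259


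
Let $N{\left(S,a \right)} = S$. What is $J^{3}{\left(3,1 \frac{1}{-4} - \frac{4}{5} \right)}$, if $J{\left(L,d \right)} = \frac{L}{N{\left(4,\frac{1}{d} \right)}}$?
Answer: $\frac{27}{64} \approx 0.42188$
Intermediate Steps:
$J{\left(L,d \right)} = \frac{L}{4}$
$J^{3}{\left(3,1 \frac{1}{-4} - \frac{4}{5} \right)} = \left(\frac{1}{4} \cdot 3\right)^{3} = \left(\frac{3}{4}\right)^{3} = \frac{27}{64}$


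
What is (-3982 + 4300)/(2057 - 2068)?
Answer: -318/11 ≈ -28.909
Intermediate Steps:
(-3982 + 4300)/(2057 - 2068) = 318/(-11) = 318*(-1/11) = -318/11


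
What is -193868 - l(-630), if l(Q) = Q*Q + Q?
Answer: -590138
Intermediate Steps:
l(Q) = Q + Q² (l(Q) = Q² + Q = Q + Q²)
-193868 - l(-630) = -193868 - (-630)*(1 - 630) = -193868 - (-630)*(-629) = -193868 - 1*396270 = -193868 - 396270 = -590138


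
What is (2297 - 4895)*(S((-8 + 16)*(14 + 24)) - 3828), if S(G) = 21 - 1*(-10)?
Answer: 9864606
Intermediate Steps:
S(G) = 31 (S(G) = 21 + 10 = 31)
(2297 - 4895)*(S((-8 + 16)*(14 + 24)) - 3828) = (2297 - 4895)*(31 - 3828) = -2598*(-3797) = 9864606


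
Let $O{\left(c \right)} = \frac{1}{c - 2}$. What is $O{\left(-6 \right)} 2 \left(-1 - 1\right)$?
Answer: $\frac{1}{2} \approx 0.5$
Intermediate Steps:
$O{\left(c \right)} = \frac{1}{-2 + c}$
$O{\left(-6 \right)} 2 \left(-1 - 1\right) = \frac{2 \left(-1 - 1\right)}{-2 - 6} = \frac{2 \left(-2\right)}{-8} = \left(- \frac{1}{8}\right) \left(-4\right) = \frac{1}{2}$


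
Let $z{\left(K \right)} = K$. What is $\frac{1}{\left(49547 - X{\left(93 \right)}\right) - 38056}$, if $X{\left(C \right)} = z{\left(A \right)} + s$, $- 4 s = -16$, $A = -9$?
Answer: $\frac{1}{11496} \approx 8.6987 \cdot 10^{-5}$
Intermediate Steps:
$s = 4$ ($s = \left(- \frac{1}{4}\right) \left(-16\right) = 4$)
$X{\left(C \right)} = -5$ ($X{\left(C \right)} = -9 + 4 = -5$)
$\frac{1}{\left(49547 - X{\left(93 \right)}\right) - 38056} = \frac{1}{\left(49547 - -5\right) - 38056} = \frac{1}{\left(49547 + 5\right) - 38056} = \frac{1}{49552 - 38056} = \frac{1}{11496}$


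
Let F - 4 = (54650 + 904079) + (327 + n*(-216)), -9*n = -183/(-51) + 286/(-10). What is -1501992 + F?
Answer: -46200244/85 ≈ -5.4353e+5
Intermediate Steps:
n = 2126/765 (n = -(-183/(-51) + 286/(-10))/9 = -(-183*(-1/51) + 286*(-1/10))/9 = -(61/17 - 143/5)/9 = -1/9*(-2126/85) = 2126/765 ≈ 2.7791)
F = 81469076/85 (F = 4 + ((54650 + 904079) + (327 + (2126/765)*(-216))) = 4 + (958729 + (327 - 51024/85)) = 4 + (958729 - 23229/85) = 4 + 81468736/85 = 81469076/85 ≈ 9.5846e+5)
-1501992 + F = -1501992 + 81469076/85 = -46200244/85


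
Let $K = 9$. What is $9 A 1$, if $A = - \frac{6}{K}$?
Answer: $-6$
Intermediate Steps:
$A = - \frac{2}{3}$ ($A = - \frac{6}{9} = \left(-6\right) \frac{1}{9} = - \frac{2}{3} \approx -0.66667$)
$9 A 1 = 9 \left(- \frac{2}{3}\right) 1 = \left(-6\right) 1 = -6$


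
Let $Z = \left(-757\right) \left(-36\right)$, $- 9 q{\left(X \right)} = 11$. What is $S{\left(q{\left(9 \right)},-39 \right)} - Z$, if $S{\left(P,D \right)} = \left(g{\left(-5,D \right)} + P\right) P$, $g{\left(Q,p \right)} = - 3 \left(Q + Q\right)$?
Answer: $- \frac{2210261}{81} \approx -27287.0$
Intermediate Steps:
$q{\left(X \right)} = - \frac{11}{9}$ ($q{\left(X \right)} = \left(- \frac{1}{9}\right) 11 = - \frac{11}{9}$)
$Z = 27252$
$g{\left(Q,p \right)} = - 6 Q$ ($g{\left(Q,p \right)} = - 3 \cdot 2 Q = - 6 Q$)
$S{\left(P,D \right)} = P \left(30 + P\right)$ ($S{\left(P,D \right)} = \left(\left(-6\right) \left(-5\right) + P\right) P = \left(30 + P\right) P = P \left(30 + P\right)$)
$S{\left(q{\left(9 \right)},-39 \right)} - Z = - \frac{11 \left(30 - \frac{11}{9}\right)}{9} - 27252 = \left(- \frac{11}{9}\right) \frac{259}{9} - 27252 = - \frac{2849}{81} - 27252 = - \frac{2210261}{81}$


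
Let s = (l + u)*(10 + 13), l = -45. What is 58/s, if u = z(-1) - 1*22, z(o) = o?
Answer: -29/782 ≈ -0.037084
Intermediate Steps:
u = -23 (u = -1 - 1*22 = -1 - 22 = -23)
s = -1564 (s = (-45 - 23)*(10 + 13) = -68*23 = -1564)
58/s = 58/(-1564) = -1/1564*58 = -29/782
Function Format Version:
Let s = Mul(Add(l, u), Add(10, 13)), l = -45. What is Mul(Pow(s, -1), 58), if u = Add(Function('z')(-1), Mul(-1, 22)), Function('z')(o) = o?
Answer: Rational(-29, 782) ≈ -0.037084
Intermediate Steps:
u = -23 (u = Add(-1, Mul(-1, 22)) = Add(-1, -22) = -23)
s = -1564 (s = Mul(Add(-45, -23), Add(10, 13)) = Mul(-68, 23) = -1564)
Mul(Pow(s, -1), 58) = Mul(Pow(-1564, -1), 58) = Mul(Rational(-1, 1564), 58) = Rational(-29, 782)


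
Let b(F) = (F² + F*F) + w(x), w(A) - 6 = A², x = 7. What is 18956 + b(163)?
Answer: 72149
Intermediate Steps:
w(A) = 6 + A²
b(F) = 55 + 2*F² (b(F) = (F² + F*F) + (6 + 7²) = (F² + F²) + (6 + 49) = 2*F² + 55 = 55 + 2*F²)
18956 + b(163) = 18956 + (55 + 2*163²) = 18956 + (55 + 2*26569) = 18956 + (55 + 53138) = 18956 + 53193 = 72149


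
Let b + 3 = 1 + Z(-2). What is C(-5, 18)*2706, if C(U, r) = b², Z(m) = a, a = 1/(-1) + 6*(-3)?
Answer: 1193346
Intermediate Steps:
a = -19 (a = 1*(-1) - 18 = -1 - 18 = -19)
Z(m) = -19
b = -21 (b = -3 + (1 - 19) = -3 - 18 = -21)
C(U, r) = 441 (C(U, r) = (-21)² = 441)
C(-5, 18)*2706 = 441*2706 = 1193346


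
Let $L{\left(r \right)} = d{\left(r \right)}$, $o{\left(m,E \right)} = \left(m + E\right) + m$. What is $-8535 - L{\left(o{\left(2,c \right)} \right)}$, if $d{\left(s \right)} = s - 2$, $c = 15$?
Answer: $-8552$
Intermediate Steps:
$d{\left(s \right)} = -2 + s$
$o{\left(m,E \right)} = E + 2 m$ ($o{\left(m,E \right)} = \left(E + m\right) + m = E + 2 m$)
$L{\left(r \right)} = -2 + r$
$-8535 - L{\left(o{\left(2,c \right)} \right)} = -8535 - \left(-2 + \left(15 + 2 \cdot 2\right)\right) = -8535 - \left(-2 + \left(15 + 4\right)\right) = -8535 - \left(-2 + 19\right) = -8535 - 17 = -8552$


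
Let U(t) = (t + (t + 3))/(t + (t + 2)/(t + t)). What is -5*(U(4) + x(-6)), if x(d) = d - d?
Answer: -220/19 ≈ -11.579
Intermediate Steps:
x(d) = 0
U(t) = (3 + 2*t)/(t + (2 + t)/(2*t)) (U(t) = (t + (3 + t))/(t + (2 + t)/((2*t))) = (3 + 2*t)/(t + (2 + t)*(1/(2*t))) = (3 + 2*t)/(t + (2 + t)/(2*t)))
-5*(U(4) + x(-6)) = -5*(2*4*(3 + 2*4)/(2 + 4 + 2*4²) + 0) = -5*(2*4*(3 + 8)/(2 + 4 + 2*16) + 0) = -5*(2*4*11/(2 + 4 + 32) + 0) = -5*(2*4*11/38 + 0) = -5*(2*4*(1/38)*11 + 0) = -5*(44/19 + 0) = -5*44/19 = -220/19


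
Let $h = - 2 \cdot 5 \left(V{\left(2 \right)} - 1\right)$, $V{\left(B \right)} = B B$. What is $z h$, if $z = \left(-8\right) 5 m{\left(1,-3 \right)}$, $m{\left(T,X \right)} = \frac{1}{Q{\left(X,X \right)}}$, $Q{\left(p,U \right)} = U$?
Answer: $-400$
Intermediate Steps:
$V{\left(B \right)} = B^{2}$
$m{\left(T,X \right)} = \frac{1}{X}$
$z = \frac{40}{3}$ ($z = \frac{\left(-8\right) 5}{-3} = \left(-40\right) \left(- \frac{1}{3}\right) = \frac{40}{3} \approx 13.333$)
$h = -30$ ($h = - 2 \cdot 5 \left(2^{2} - 1\right) = - 2 \cdot 5 \left(4 - 1\right) = - 2 \cdot 5 \cdot 3 = \left(-2\right) 15 = -30$)
$z h = \frac{40}{3} \left(-30\right) = -400$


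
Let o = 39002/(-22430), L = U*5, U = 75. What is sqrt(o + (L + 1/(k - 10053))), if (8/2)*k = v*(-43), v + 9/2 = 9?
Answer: 14*sqrt(173801544956789415)/302098455 ≈ 19.320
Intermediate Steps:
v = 9/2 (v = -9/2 + 9 = 9/2 ≈ 4.5000)
k = -387/8 (k = ((9/2)*(-43))/4 = (1/4)*(-387/2) = -387/8 ≈ -48.375)
L = 375 (L = 75*5 = 375)
o = -19501/11215 (o = 39002*(-1/22430) = -19501/11215 ≈ -1.7388)
sqrt(o + (L + 1/(k - 10053))) = sqrt(-19501/11215 + (375 + 1/(-387/8 - 10053))) = sqrt(-19501/11215 + (375 + 1/(-80811/8))) = sqrt(-19501/11215 + (375 - 8/80811)) = sqrt(-19501/11215 + 30304117/80811) = sqrt(338284776844/906295365) = 14*sqrt(173801544956789415)/302098455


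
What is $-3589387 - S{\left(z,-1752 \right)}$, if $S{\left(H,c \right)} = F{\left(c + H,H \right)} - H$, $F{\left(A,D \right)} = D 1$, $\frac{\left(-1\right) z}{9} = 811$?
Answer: $-3589387$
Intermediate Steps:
$z = -7299$ ($z = \left(-9\right) 811 = -7299$)
$F{\left(A,D \right)} = D$
$S{\left(H,c \right)} = 0$ ($S{\left(H,c \right)} = H - H = 0$)
$-3589387 - S{\left(z,-1752 \right)} = -3589387 - 0 = -3589387 + 0 = -3589387$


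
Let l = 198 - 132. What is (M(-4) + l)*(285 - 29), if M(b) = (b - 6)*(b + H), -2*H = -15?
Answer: 7936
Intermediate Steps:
H = 15/2 (H = -½*(-15) = 15/2 ≈ 7.5000)
M(b) = (-6 + b)*(15/2 + b) (M(b) = (b - 6)*(b + 15/2) = (-6 + b)*(15/2 + b))
l = 66
(M(-4) + l)*(285 - 29) = ((-45 + (-4)² + (3/2)*(-4)) + 66)*(285 - 29) = ((-45 + 16 - 6) + 66)*256 = (-35 + 66)*256 = 31*256 = 7936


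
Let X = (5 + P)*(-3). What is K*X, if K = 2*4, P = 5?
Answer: -240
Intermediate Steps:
X = -30 (X = (5 + 5)*(-3) = 10*(-3) = -30)
K = 8
K*X = 8*(-30) = -240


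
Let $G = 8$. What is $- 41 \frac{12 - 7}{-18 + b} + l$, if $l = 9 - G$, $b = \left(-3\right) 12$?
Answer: $\frac{259}{54} \approx 4.7963$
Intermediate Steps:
$b = -36$
$l = 1$ ($l = 9 - 8 = 1$)
$- 41 \frac{12 - 7}{-18 + b} + l = - 41 \frac{12 - 7}{-18 - 36} + 1 = - 41 \frac{5}{-54} + 1 = - 41 \cdot 5 \left(- \frac{1}{54}\right) + 1 = \left(-41\right) \left(- \frac{5}{54}\right) + 1 = \frac{205}{54} + 1 = \frac{259}{54}$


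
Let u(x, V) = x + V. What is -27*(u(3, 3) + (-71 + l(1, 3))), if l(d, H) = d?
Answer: 1728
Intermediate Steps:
u(x, V) = V + x
-27*(u(3, 3) + (-71 + l(1, 3))) = -27*((3 + 3) + (-71 + 1)) = -27*(6 - 70) = -27*(-64) = 1728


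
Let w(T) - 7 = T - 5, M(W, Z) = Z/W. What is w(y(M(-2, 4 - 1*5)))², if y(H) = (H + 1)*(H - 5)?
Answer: 361/16 ≈ 22.563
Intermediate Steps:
y(H) = (1 + H)*(-5 + H)
w(T) = 2 + T (w(T) = 7 + (T - 5) = 7 + (-5 + T) = 2 + T)
w(y(M(-2, 4 - 1*5)))² = (2 + (-5 + ((4 - 1*5)/(-2))² - 4*(4 - 1*5)/(-2)))² = (2 + (-5 + ((4 - 5)*(-½))² - 4*(4 - 5)*(-1)/2))² = (2 + (-5 + (-1*(-½))² - (-4)*(-1)/2))² = (2 + (-5 + (½)² - 4*½))² = (2 + (-5 + ¼ - 2))² = (2 - 27/4)² = (-19/4)² = 361/16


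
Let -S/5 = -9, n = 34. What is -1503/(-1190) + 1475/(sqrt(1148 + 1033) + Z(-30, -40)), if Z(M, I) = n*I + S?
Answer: 143796691/1027591180 - 1475*sqrt(2181)/1727044 ≈ 0.10005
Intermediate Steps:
S = 45 (S = -5*(-9) = 45)
Z(M, I) = 45 + 34*I (Z(M, I) = 34*I + 45 = 45 + 34*I)
-1503/(-1190) + 1475/(sqrt(1148 + 1033) + Z(-30, -40)) = -1503/(-1190) + 1475/(sqrt(1148 + 1033) + (45 + 34*(-40))) = -1503*(-1/1190) + 1475/(sqrt(2181) + (45 - 1360)) = 1503/1190 + 1475/(sqrt(2181) - 1315) = 1503/1190 + 1475/(-1315 + sqrt(2181))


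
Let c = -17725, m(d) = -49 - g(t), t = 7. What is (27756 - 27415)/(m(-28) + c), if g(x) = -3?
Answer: -341/17771 ≈ -0.019189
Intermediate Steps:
m(d) = -46 (m(d) = -49 - 1*(-3) = -49 + 3 = -46)
(27756 - 27415)/(m(-28) + c) = (27756 - 27415)/(-46 - 17725) = 341/(-17771) = 341*(-1/17771) = -341/17771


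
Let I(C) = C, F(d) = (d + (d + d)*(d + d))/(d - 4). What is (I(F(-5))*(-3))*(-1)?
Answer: -95/3 ≈ -31.667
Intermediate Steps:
F(d) = (d + 4*d²)/(-4 + d) (F(d) = (d + (2*d)*(2*d))/(-4 + d) = (d + 4*d²)/(-4 + d))
(I(F(-5))*(-3))*(-1) = (-5*(1 + 4*(-5))/(-4 - 5)*(-3))*(-1) = (-5*(1 - 20)/(-9)*(-3))*(-1) = (-5*(-⅑)*(-19)*(-3))*(-1) = -95/9*(-3)*(-1) = (95/3)*(-1) = -95/3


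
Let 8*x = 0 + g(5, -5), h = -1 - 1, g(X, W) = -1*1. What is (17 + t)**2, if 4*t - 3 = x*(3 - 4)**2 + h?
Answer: 303601/1024 ≈ 296.49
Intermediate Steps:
g(X, W) = -1
h = -2
x = -1/8 (x = (0 - 1)/8 = (1/8)*(-1) = -1/8 ≈ -0.12500)
t = 7/32 (t = 3/4 + (-(3 - 4)**2/8 - 2)/4 = 3/4 + (-1/8*(-1)**2 - 2)/4 = 3/4 + (-1/8*1 - 2)/4 = 3/4 + (-1/8 - 2)/4 = 3/4 + (1/4)*(-17/8) = 3/4 - 17/32 = 7/32 ≈ 0.21875)
(17 + t)**2 = (17 + 7/32)**2 = (551/32)**2 = 303601/1024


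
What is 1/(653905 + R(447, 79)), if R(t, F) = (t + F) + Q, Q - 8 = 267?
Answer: 1/654706 ≈ 1.5274e-6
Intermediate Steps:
Q = 275 (Q = 8 + 267 = 275)
R(t, F) = 275 + F + t (R(t, F) = (t + F) + 275 = (F + t) + 275 = 275 + F + t)
1/(653905 + R(447, 79)) = 1/(653905 + (275 + 79 + 447)) = 1/(653905 + 801) = 1/654706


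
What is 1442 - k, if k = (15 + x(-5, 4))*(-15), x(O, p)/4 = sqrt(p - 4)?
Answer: 1667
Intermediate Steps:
x(O, p) = 4*sqrt(-4 + p) (x(O, p) = 4*sqrt(p - 4) = 4*sqrt(-4 + p))
k = -225 (k = (15 + 4*sqrt(-4 + 4))*(-15) = (15 + 4*sqrt(0))*(-15) = (15 + 4*0)*(-15) = (15 + 0)*(-15) = 15*(-15) = -225)
1442 - k = 1442 - 1*(-225) = 1442 + 225 = 1667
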